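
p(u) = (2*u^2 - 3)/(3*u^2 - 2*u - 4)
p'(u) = 4*u/(3*u^2 - 2*u - 4) + (2 - 6*u)*(2*u^2 - 3)/(3*u^2 - 2*u - 4)^2 = 2*(-2*u^2 + u - 3)/(9*u^4 - 12*u^3 - 20*u^2 + 16*u + 16)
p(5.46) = 0.76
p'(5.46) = -0.02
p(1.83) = 1.55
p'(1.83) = -2.76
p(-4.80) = 0.58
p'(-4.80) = -0.02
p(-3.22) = 0.53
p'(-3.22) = -0.05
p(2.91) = 0.89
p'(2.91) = -0.14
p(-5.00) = 0.58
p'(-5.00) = -0.02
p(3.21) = 0.86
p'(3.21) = -0.10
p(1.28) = -0.17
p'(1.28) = -3.69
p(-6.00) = 0.59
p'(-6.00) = -0.01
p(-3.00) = 0.52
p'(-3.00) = -0.06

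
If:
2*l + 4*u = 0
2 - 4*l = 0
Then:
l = 1/2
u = -1/4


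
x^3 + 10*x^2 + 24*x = x*(x + 4)*(x + 6)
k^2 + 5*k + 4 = (k + 1)*(k + 4)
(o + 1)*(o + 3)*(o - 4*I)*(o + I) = o^4 + 4*o^3 - 3*I*o^3 + 7*o^2 - 12*I*o^2 + 16*o - 9*I*o + 12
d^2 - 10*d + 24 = (d - 6)*(d - 4)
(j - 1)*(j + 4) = j^2 + 3*j - 4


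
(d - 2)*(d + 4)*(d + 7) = d^3 + 9*d^2 + 6*d - 56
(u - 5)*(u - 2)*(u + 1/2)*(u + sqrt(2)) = u^4 - 13*u^3/2 + sqrt(2)*u^3 - 13*sqrt(2)*u^2/2 + 13*u^2/2 + 5*u + 13*sqrt(2)*u/2 + 5*sqrt(2)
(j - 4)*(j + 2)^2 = j^3 - 12*j - 16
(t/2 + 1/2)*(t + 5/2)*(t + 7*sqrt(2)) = t^3/2 + 7*t^2/4 + 7*sqrt(2)*t^2/2 + 5*t/4 + 49*sqrt(2)*t/4 + 35*sqrt(2)/4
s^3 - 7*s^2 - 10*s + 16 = (s - 8)*(s - 1)*(s + 2)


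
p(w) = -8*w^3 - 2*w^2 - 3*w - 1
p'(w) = -24*w^2 - 4*w - 3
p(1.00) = -14.00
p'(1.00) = -31.00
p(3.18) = -288.02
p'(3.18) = -258.42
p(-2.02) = 62.84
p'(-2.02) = -92.85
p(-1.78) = 43.12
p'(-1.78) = -71.92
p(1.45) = -33.94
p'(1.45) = -59.26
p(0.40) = -3.03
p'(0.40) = -8.44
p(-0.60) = 1.81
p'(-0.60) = -9.24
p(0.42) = -3.21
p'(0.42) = -8.91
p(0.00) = -1.00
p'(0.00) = -3.00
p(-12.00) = 13571.00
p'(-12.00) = -3411.00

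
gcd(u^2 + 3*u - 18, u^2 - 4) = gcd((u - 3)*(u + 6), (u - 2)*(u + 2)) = 1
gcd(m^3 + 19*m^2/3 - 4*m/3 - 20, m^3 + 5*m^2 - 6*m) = m + 6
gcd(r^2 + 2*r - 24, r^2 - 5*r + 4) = r - 4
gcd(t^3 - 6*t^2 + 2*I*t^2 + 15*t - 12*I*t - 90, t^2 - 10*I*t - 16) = 1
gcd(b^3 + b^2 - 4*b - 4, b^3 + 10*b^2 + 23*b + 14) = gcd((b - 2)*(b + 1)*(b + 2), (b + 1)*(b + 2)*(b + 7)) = b^2 + 3*b + 2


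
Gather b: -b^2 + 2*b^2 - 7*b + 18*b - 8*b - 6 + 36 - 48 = b^2 + 3*b - 18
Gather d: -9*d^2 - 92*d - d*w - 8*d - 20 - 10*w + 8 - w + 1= -9*d^2 + d*(-w - 100) - 11*w - 11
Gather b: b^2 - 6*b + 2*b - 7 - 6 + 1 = b^2 - 4*b - 12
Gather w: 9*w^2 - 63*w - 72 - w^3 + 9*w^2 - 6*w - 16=-w^3 + 18*w^2 - 69*w - 88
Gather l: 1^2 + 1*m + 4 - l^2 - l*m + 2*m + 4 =-l^2 - l*m + 3*m + 9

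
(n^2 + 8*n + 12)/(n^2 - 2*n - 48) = (n + 2)/(n - 8)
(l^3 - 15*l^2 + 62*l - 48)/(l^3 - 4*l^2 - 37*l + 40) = (l - 6)/(l + 5)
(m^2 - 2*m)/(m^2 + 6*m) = (m - 2)/(m + 6)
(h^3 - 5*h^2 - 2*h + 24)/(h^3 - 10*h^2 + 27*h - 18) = (h^2 - 2*h - 8)/(h^2 - 7*h + 6)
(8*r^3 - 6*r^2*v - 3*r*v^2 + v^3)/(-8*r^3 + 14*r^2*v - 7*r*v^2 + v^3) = (-2*r - v)/(2*r - v)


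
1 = 1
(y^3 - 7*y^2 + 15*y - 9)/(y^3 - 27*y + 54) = (y - 1)/(y + 6)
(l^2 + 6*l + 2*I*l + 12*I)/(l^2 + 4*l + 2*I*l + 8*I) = (l + 6)/(l + 4)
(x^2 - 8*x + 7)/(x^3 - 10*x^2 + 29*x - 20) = (x - 7)/(x^2 - 9*x + 20)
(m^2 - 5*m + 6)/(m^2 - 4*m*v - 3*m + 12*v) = (2 - m)/(-m + 4*v)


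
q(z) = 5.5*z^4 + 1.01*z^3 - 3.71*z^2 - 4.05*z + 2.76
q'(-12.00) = -37494.69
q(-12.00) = 111819.84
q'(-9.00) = -15729.84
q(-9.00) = 35087.91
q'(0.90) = 7.76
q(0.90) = 0.45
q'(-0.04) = -3.75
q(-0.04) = 2.92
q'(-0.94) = -12.67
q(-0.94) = 6.74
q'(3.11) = 663.95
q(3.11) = 499.18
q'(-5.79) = -4129.81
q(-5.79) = 5887.05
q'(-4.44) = -1837.00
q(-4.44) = 1996.64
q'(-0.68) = -4.52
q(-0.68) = 4.66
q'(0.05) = -4.41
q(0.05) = 2.55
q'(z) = 22.0*z^3 + 3.03*z^2 - 7.42*z - 4.05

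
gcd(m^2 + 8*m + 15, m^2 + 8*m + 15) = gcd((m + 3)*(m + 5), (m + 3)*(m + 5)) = m^2 + 8*m + 15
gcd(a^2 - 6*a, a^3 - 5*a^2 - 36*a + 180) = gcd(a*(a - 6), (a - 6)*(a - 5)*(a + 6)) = a - 6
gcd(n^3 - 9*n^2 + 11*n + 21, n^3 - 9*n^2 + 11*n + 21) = n^3 - 9*n^2 + 11*n + 21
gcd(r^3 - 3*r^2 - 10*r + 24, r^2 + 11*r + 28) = 1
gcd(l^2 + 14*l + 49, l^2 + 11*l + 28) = l + 7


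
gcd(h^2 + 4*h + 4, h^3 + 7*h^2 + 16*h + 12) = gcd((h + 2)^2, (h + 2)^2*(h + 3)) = h^2 + 4*h + 4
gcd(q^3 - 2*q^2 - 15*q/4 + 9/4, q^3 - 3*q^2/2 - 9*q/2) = q^2 - 3*q/2 - 9/2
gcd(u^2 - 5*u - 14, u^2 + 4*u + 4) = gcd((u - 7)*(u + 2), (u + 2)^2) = u + 2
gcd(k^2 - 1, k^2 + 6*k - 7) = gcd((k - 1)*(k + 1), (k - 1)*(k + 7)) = k - 1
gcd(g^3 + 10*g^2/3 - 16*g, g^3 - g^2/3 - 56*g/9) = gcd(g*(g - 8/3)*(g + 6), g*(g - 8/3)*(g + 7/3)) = g^2 - 8*g/3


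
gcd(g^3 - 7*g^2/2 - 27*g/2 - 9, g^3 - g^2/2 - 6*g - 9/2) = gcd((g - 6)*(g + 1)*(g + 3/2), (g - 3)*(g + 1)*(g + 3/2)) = g^2 + 5*g/2 + 3/2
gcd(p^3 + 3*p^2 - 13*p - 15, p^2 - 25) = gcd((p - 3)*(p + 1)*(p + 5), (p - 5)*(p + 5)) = p + 5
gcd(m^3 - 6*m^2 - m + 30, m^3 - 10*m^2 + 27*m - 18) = m - 3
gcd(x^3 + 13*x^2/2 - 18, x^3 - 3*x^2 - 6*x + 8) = x + 2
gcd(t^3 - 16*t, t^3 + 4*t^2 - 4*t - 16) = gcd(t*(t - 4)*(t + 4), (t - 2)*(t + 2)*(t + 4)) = t + 4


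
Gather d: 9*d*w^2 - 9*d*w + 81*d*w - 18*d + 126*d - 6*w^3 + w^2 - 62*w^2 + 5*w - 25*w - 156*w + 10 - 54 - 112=d*(9*w^2 + 72*w + 108) - 6*w^3 - 61*w^2 - 176*w - 156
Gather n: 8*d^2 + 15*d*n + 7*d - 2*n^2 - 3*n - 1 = 8*d^2 + 7*d - 2*n^2 + n*(15*d - 3) - 1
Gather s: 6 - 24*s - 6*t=-24*s - 6*t + 6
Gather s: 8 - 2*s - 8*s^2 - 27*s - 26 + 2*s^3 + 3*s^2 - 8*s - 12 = 2*s^3 - 5*s^2 - 37*s - 30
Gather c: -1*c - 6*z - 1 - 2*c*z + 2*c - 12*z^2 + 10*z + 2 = c*(1 - 2*z) - 12*z^2 + 4*z + 1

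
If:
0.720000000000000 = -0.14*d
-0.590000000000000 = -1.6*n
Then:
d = -5.14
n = 0.37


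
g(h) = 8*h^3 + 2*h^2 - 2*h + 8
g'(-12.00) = 3406.00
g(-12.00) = -13504.00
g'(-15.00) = 5338.00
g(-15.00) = -26512.00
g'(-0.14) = -2.09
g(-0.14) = 8.30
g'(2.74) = 189.14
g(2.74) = 182.10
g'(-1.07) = 21.20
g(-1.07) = 2.63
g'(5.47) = 737.98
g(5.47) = 1366.24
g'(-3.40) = 261.84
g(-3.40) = -276.51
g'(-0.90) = 13.84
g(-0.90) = 5.59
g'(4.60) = 524.24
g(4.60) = 819.81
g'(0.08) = -1.53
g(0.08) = 7.86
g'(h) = 24*h^2 + 4*h - 2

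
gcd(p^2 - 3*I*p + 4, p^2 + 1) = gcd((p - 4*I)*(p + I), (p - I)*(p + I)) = p + I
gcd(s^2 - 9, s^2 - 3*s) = s - 3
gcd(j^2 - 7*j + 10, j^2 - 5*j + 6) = j - 2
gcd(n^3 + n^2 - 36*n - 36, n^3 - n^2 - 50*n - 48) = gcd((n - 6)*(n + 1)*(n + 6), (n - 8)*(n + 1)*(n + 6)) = n^2 + 7*n + 6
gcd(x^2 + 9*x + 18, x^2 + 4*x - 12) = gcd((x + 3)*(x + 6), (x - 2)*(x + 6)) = x + 6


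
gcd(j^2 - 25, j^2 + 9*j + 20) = j + 5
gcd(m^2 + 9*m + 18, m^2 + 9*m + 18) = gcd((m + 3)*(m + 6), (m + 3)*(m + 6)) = m^2 + 9*m + 18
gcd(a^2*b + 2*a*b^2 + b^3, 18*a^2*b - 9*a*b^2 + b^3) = b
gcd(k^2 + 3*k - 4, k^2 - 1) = k - 1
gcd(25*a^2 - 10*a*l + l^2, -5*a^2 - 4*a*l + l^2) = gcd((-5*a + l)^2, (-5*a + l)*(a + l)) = 5*a - l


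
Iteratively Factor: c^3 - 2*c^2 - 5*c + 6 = (c + 2)*(c^2 - 4*c + 3) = (c - 1)*(c + 2)*(c - 3)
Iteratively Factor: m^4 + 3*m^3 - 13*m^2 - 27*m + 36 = (m + 4)*(m^3 - m^2 - 9*m + 9) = (m + 3)*(m + 4)*(m^2 - 4*m + 3) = (m - 1)*(m + 3)*(m + 4)*(m - 3)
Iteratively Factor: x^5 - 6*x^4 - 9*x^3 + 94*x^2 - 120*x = (x - 2)*(x^4 - 4*x^3 - 17*x^2 + 60*x) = (x - 5)*(x - 2)*(x^3 + x^2 - 12*x) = x*(x - 5)*(x - 2)*(x^2 + x - 12) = x*(x - 5)*(x - 3)*(x - 2)*(x + 4)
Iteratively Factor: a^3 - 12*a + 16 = (a - 2)*(a^2 + 2*a - 8) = (a - 2)^2*(a + 4)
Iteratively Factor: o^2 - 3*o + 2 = (o - 1)*(o - 2)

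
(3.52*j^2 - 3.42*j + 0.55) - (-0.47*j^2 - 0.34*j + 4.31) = 3.99*j^2 - 3.08*j - 3.76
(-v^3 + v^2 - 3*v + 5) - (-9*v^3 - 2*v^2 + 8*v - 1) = 8*v^3 + 3*v^2 - 11*v + 6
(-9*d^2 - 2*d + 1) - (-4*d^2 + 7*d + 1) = -5*d^2 - 9*d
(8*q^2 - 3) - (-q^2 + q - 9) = 9*q^2 - q + 6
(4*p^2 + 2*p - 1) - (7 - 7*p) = 4*p^2 + 9*p - 8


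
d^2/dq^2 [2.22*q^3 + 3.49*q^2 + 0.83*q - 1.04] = 13.32*q + 6.98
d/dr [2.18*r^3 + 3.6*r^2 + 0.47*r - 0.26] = 6.54*r^2 + 7.2*r + 0.47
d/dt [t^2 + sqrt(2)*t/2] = 2*t + sqrt(2)/2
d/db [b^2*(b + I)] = b*(3*b + 2*I)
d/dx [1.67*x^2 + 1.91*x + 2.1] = 3.34*x + 1.91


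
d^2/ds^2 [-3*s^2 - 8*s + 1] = -6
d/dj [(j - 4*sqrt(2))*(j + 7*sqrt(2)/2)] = 2*j - sqrt(2)/2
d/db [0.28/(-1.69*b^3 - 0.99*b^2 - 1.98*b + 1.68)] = (1.4196*b^2 + 0.5544*b + 0.5544)/(1.69*b^3 + 0.99*b^2 + 1.98*b - 1.68)^2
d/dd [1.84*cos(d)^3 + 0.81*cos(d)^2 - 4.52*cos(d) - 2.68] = (-5.52*cos(d)^2 - 1.62*cos(d) + 4.52)*sin(d)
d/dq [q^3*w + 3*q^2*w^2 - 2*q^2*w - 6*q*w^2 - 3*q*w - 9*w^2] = w*(3*q^2 + 6*q*w - 4*q - 6*w - 3)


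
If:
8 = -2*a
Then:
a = -4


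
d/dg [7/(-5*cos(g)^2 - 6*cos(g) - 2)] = -14*(5*cos(g) + 3)*sin(g)/(5*cos(g)^2 + 6*cos(g) + 2)^2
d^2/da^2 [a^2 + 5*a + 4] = 2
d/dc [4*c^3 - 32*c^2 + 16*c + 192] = 12*c^2 - 64*c + 16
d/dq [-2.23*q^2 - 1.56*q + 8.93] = -4.46*q - 1.56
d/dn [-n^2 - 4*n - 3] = -2*n - 4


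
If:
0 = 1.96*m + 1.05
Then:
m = -0.54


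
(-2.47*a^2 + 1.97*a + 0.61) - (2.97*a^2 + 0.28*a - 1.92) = -5.44*a^2 + 1.69*a + 2.53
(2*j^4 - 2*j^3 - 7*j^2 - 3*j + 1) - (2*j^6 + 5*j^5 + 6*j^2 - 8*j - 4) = -2*j^6 - 5*j^5 + 2*j^4 - 2*j^3 - 13*j^2 + 5*j + 5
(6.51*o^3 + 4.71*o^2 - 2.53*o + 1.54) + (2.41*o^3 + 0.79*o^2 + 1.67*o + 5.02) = 8.92*o^3 + 5.5*o^2 - 0.86*o + 6.56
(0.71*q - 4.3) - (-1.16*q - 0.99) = 1.87*q - 3.31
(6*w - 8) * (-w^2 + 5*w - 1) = -6*w^3 + 38*w^2 - 46*w + 8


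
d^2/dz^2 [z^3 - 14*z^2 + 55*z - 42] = 6*z - 28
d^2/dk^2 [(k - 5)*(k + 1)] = 2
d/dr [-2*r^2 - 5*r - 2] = -4*r - 5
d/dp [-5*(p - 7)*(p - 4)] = 55 - 10*p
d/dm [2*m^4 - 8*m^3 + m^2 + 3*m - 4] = 8*m^3 - 24*m^2 + 2*m + 3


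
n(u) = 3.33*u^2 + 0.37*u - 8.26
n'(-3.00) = -19.61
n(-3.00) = 20.60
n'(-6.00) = -39.59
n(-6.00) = 109.40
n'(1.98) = 13.56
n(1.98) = 5.53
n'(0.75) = 5.36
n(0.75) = -6.11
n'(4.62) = 31.14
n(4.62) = 64.53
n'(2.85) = 19.35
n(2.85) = 19.84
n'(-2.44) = -15.88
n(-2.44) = 10.66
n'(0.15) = 1.37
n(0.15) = -8.13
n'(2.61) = 17.75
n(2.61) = 15.39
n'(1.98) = 13.56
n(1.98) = 5.53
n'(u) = 6.66*u + 0.37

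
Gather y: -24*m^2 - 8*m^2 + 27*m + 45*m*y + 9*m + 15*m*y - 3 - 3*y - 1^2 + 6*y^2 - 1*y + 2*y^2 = -32*m^2 + 36*m + 8*y^2 + y*(60*m - 4) - 4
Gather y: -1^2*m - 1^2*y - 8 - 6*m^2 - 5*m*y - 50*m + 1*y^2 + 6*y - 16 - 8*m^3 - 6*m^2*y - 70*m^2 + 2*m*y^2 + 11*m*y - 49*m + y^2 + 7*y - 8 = -8*m^3 - 76*m^2 - 100*m + y^2*(2*m + 2) + y*(-6*m^2 + 6*m + 12) - 32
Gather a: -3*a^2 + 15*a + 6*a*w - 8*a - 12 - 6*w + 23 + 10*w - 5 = -3*a^2 + a*(6*w + 7) + 4*w + 6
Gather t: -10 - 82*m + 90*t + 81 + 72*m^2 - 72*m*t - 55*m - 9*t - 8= 72*m^2 - 137*m + t*(81 - 72*m) + 63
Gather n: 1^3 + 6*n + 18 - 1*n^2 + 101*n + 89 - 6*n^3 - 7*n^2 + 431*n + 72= -6*n^3 - 8*n^2 + 538*n + 180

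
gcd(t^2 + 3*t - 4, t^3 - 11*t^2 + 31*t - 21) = t - 1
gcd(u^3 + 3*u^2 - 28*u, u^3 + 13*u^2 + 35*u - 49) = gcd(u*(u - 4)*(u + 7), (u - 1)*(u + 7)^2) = u + 7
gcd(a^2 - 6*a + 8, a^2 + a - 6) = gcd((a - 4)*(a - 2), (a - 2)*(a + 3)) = a - 2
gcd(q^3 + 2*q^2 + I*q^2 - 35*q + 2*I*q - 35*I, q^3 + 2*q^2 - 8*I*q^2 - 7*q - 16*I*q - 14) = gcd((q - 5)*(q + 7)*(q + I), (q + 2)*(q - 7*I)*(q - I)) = 1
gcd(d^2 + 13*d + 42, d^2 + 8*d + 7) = d + 7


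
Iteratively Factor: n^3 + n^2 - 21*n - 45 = (n + 3)*(n^2 - 2*n - 15) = (n + 3)^2*(n - 5)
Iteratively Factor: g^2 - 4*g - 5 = (g + 1)*(g - 5)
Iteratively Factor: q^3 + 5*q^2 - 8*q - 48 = (q - 3)*(q^2 + 8*q + 16) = (q - 3)*(q + 4)*(q + 4)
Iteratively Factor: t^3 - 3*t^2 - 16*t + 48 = (t + 4)*(t^2 - 7*t + 12) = (t - 3)*(t + 4)*(t - 4)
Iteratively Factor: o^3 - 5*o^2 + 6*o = (o - 3)*(o^2 - 2*o) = (o - 3)*(o - 2)*(o)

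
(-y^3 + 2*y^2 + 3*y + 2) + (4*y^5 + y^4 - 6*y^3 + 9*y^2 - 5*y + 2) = 4*y^5 + y^4 - 7*y^3 + 11*y^2 - 2*y + 4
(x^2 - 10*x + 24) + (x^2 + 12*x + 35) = 2*x^2 + 2*x + 59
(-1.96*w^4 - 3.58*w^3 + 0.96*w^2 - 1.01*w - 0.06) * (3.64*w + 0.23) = -7.1344*w^5 - 13.482*w^4 + 2.671*w^3 - 3.4556*w^2 - 0.4507*w - 0.0138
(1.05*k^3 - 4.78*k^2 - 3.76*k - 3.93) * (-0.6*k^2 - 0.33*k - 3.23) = -0.63*k^5 + 2.5215*k^4 + 0.4419*k^3 + 19.0382*k^2 + 13.4417*k + 12.6939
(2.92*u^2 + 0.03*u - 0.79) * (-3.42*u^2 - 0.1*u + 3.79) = -9.9864*u^4 - 0.3946*u^3 + 13.7656*u^2 + 0.1927*u - 2.9941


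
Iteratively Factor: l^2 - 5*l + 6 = (l - 2)*(l - 3)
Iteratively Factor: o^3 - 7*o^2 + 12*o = (o - 3)*(o^2 - 4*o) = (o - 4)*(o - 3)*(o)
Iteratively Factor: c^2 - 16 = (c - 4)*(c + 4)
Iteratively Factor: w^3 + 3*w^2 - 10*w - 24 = (w + 4)*(w^2 - w - 6) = (w - 3)*(w + 4)*(w + 2)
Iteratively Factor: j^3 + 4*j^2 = (j)*(j^2 + 4*j) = j*(j + 4)*(j)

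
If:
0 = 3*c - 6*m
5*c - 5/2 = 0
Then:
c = 1/2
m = 1/4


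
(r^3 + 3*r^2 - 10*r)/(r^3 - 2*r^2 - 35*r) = (r - 2)/(r - 7)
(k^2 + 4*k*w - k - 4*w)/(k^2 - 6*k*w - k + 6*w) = (-k - 4*w)/(-k + 6*w)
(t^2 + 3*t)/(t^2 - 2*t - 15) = t/(t - 5)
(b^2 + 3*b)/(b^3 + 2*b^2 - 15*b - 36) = b/(b^2 - b - 12)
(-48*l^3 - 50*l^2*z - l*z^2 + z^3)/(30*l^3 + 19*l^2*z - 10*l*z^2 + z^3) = (-48*l^2 - 2*l*z + z^2)/(30*l^2 - 11*l*z + z^2)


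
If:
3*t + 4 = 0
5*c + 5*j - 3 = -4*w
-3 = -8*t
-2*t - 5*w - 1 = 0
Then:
No Solution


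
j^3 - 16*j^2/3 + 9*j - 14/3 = (j - 7/3)*(j - 2)*(j - 1)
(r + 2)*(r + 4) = r^2 + 6*r + 8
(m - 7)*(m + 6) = m^2 - m - 42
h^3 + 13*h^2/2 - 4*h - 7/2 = (h - 1)*(h + 1/2)*(h + 7)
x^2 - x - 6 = (x - 3)*(x + 2)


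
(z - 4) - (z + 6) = -10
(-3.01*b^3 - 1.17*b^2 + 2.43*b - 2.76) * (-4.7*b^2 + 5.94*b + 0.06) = 14.147*b^5 - 12.3804*b^4 - 18.5514*b^3 + 27.336*b^2 - 16.2486*b - 0.1656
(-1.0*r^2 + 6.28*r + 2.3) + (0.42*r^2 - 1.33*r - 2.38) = -0.58*r^2 + 4.95*r - 0.0800000000000001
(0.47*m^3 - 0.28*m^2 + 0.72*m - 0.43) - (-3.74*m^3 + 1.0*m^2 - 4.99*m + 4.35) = 4.21*m^3 - 1.28*m^2 + 5.71*m - 4.78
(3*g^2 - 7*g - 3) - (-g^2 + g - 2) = 4*g^2 - 8*g - 1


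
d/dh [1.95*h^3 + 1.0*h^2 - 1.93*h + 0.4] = 5.85*h^2 + 2.0*h - 1.93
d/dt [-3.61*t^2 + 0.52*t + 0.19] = 0.52 - 7.22*t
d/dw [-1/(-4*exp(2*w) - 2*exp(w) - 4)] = (-4*exp(w) - 1)*exp(w)/(2*(2*exp(2*w) + exp(w) + 2)^2)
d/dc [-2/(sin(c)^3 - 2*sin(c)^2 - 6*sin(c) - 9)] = 2*(3*sin(c)^2 - 4*sin(c) - 6)*cos(c)/(sin(c)^3 - 2*sin(c)^2 - 6*sin(c) - 9)^2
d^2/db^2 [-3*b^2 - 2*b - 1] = -6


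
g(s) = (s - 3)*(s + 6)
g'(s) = 2*s + 3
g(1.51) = -11.19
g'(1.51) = 6.02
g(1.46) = -11.49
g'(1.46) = 5.92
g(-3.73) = -15.28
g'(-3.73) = -4.46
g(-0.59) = -19.42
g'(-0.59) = 1.82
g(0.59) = -15.88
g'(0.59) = 4.18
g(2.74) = -2.27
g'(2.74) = 8.48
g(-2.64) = -18.95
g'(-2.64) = -2.28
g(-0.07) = -18.21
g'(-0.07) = 2.86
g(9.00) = 90.00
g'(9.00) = 21.00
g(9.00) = 90.00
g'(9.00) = 21.00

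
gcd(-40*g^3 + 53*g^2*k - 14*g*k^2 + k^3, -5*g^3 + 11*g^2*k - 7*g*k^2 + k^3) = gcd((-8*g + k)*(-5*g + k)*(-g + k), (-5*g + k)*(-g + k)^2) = 5*g^2 - 6*g*k + k^2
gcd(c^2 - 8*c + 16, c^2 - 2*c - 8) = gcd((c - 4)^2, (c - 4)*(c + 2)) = c - 4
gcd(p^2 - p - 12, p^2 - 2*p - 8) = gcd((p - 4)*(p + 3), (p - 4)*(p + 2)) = p - 4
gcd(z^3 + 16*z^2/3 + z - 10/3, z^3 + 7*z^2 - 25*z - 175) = z + 5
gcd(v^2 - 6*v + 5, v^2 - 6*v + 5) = v^2 - 6*v + 5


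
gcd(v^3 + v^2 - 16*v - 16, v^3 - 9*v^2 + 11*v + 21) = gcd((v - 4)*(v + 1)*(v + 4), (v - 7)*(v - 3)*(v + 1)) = v + 1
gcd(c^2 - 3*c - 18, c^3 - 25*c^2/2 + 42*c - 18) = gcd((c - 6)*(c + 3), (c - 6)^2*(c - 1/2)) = c - 6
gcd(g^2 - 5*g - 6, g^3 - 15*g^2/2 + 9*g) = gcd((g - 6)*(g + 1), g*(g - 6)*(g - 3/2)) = g - 6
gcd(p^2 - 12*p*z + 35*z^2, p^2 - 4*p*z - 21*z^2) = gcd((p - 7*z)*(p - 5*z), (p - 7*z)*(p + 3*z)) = -p + 7*z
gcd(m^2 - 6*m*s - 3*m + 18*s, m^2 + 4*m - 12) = 1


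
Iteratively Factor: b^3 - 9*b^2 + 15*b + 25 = (b - 5)*(b^2 - 4*b - 5) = (b - 5)*(b + 1)*(b - 5)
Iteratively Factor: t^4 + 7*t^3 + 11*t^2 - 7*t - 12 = (t - 1)*(t^3 + 8*t^2 + 19*t + 12) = (t - 1)*(t + 3)*(t^2 + 5*t + 4) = (t - 1)*(t + 3)*(t + 4)*(t + 1)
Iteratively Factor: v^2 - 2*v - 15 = (v - 5)*(v + 3)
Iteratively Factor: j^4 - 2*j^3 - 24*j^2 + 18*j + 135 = (j + 3)*(j^3 - 5*j^2 - 9*j + 45) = (j - 3)*(j + 3)*(j^2 - 2*j - 15) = (j - 5)*(j - 3)*(j + 3)*(j + 3)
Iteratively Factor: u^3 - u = (u)*(u^2 - 1) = u*(u + 1)*(u - 1)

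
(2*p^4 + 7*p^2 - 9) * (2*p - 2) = 4*p^5 - 4*p^4 + 14*p^3 - 14*p^2 - 18*p + 18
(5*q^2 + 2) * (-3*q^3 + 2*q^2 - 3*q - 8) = -15*q^5 + 10*q^4 - 21*q^3 - 36*q^2 - 6*q - 16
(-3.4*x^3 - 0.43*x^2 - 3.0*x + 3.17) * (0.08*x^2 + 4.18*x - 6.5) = -0.272*x^5 - 14.2464*x^4 + 20.0626*x^3 - 9.4914*x^2 + 32.7506*x - 20.605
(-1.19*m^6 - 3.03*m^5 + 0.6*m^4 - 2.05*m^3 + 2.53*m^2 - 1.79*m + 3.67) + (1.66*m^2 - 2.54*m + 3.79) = -1.19*m^6 - 3.03*m^5 + 0.6*m^4 - 2.05*m^3 + 4.19*m^2 - 4.33*m + 7.46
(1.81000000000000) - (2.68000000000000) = -0.870000000000000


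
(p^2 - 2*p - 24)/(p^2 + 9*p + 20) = (p - 6)/(p + 5)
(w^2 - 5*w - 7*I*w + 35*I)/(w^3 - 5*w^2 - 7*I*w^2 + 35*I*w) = 1/w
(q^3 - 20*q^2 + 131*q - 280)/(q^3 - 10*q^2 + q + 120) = (q - 7)/(q + 3)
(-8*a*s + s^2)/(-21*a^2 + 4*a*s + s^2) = s*(-8*a + s)/(-21*a^2 + 4*a*s + s^2)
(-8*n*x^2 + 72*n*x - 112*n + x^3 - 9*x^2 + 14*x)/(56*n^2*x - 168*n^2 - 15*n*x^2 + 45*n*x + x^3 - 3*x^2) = (x^2 - 9*x + 14)/(-7*n*x + 21*n + x^2 - 3*x)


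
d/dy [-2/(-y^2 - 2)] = -4*y/(y^2 + 2)^2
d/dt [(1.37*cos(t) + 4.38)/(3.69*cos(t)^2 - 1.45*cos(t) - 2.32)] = (5.0553*cos(t)^2 + 32.3244*cos(t) - 3.1726)*sin(t)/(13.6161*cos(t)^4 - 10.701*cos(t)^3 - 15.0191*cos(t)^2 + 6.728*cos(t) + 5.3824)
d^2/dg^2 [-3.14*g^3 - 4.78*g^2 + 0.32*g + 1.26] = -18.84*g - 9.56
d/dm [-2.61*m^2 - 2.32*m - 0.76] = -5.22*m - 2.32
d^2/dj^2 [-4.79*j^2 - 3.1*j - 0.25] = -9.58000000000000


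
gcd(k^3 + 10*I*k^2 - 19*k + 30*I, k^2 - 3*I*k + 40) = k + 5*I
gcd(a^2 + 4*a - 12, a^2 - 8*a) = 1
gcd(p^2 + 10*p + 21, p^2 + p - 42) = p + 7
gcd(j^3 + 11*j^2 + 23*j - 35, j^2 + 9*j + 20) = j + 5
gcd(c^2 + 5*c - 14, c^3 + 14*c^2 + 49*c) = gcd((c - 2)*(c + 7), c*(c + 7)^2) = c + 7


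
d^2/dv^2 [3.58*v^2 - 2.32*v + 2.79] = 7.16000000000000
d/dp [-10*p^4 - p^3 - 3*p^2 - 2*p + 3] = -40*p^3 - 3*p^2 - 6*p - 2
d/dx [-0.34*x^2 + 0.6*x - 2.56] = 0.6 - 0.68*x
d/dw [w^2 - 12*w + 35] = 2*w - 12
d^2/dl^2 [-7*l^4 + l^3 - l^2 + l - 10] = -84*l^2 + 6*l - 2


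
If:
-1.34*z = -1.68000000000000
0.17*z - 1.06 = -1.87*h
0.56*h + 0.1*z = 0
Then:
No Solution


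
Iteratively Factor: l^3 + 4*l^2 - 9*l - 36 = (l - 3)*(l^2 + 7*l + 12) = (l - 3)*(l + 3)*(l + 4)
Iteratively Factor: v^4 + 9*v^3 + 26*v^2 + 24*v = (v)*(v^3 + 9*v^2 + 26*v + 24) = v*(v + 2)*(v^2 + 7*v + 12) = v*(v + 2)*(v + 3)*(v + 4)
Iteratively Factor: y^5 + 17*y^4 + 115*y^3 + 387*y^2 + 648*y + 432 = (y + 3)*(y^4 + 14*y^3 + 73*y^2 + 168*y + 144) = (y + 3)*(y + 4)*(y^3 + 10*y^2 + 33*y + 36) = (y + 3)^2*(y + 4)*(y^2 + 7*y + 12) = (y + 3)^3*(y + 4)*(y + 4)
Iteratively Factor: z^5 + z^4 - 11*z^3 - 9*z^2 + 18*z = (z - 1)*(z^4 + 2*z^3 - 9*z^2 - 18*z) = z*(z - 1)*(z^3 + 2*z^2 - 9*z - 18) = z*(z - 1)*(z + 2)*(z^2 - 9) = z*(z - 1)*(z + 2)*(z + 3)*(z - 3)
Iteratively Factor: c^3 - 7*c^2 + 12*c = (c - 4)*(c^2 - 3*c) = c*(c - 4)*(c - 3)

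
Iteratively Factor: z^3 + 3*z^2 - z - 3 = (z + 1)*(z^2 + 2*z - 3) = (z - 1)*(z + 1)*(z + 3)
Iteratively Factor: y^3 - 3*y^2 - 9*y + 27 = (y - 3)*(y^2 - 9) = (y - 3)^2*(y + 3)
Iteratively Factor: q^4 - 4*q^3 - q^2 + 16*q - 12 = (q - 2)*(q^3 - 2*q^2 - 5*q + 6) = (q - 3)*(q - 2)*(q^2 + q - 2) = (q - 3)*(q - 2)*(q - 1)*(q + 2)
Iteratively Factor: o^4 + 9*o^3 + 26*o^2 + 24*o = (o)*(o^3 + 9*o^2 + 26*o + 24) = o*(o + 3)*(o^2 + 6*o + 8) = o*(o + 2)*(o + 3)*(o + 4)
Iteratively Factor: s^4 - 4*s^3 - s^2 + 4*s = (s - 1)*(s^3 - 3*s^2 - 4*s) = (s - 4)*(s - 1)*(s^2 + s) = s*(s - 4)*(s - 1)*(s + 1)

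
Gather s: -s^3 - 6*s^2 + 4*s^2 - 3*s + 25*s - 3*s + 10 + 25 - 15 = -s^3 - 2*s^2 + 19*s + 20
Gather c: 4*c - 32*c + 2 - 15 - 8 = -28*c - 21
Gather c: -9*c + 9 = 9 - 9*c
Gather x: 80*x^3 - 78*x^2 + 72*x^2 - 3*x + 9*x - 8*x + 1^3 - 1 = 80*x^3 - 6*x^2 - 2*x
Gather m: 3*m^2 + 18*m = 3*m^2 + 18*m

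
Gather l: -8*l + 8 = 8 - 8*l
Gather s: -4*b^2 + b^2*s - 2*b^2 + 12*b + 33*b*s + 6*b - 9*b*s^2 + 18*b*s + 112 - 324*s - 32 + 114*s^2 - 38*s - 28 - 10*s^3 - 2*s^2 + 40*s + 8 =-6*b^2 + 18*b - 10*s^3 + s^2*(112 - 9*b) + s*(b^2 + 51*b - 322) + 60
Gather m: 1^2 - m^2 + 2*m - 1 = -m^2 + 2*m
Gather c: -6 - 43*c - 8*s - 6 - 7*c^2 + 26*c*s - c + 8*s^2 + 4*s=-7*c^2 + c*(26*s - 44) + 8*s^2 - 4*s - 12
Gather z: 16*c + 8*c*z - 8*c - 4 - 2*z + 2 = 8*c + z*(8*c - 2) - 2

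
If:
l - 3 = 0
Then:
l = 3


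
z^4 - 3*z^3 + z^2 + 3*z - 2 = (z - 2)*(z - 1)^2*(z + 1)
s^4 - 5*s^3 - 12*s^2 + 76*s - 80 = (s - 5)*(s - 2)^2*(s + 4)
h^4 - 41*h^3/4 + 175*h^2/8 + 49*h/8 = h*(h - 7)*(h - 7/2)*(h + 1/4)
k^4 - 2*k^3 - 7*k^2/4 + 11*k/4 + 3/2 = (k - 2)*(k - 3/2)*(k + 1/2)*(k + 1)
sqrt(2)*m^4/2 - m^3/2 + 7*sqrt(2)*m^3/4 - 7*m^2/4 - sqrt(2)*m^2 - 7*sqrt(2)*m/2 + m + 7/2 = (m + 7/2)*(m - sqrt(2))*(m - sqrt(2)/2)*(sqrt(2)*m/2 + 1)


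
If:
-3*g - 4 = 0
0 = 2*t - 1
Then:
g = -4/3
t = 1/2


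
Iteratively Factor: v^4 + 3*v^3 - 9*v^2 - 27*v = (v + 3)*(v^3 - 9*v) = (v - 3)*(v + 3)*(v^2 + 3*v) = v*(v - 3)*(v + 3)*(v + 3)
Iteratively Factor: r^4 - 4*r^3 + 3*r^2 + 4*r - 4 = (r - 2)*(r^3 - 2*r^2 - r + 2) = (r - 2)^2*(r^2 - 1) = (r - 2)^2*(r - 1)*(r + 1)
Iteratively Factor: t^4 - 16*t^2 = (t - 4)*(t^3 + 4*t^2) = t*(t - 4)*(t^2 + 4*t) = t*(t - 4)*(t + 4)*(t)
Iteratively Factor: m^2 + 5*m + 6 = (m + 3)*(m + 2)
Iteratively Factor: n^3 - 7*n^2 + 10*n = (n)*(n^2 - 7*n + 10) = n*(n - 2)*(n - 5)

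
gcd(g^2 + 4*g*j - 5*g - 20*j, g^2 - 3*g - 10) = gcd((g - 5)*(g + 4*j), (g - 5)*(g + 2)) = g - 5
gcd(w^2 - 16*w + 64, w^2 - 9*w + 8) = w - 8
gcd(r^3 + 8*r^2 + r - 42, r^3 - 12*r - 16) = 1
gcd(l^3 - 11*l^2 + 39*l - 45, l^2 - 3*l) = l - 3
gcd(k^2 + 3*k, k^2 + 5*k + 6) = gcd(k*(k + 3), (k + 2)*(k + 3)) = k + 3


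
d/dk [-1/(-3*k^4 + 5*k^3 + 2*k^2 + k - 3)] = (-12*k^3 + 15*k^2 + 4*k + 1)/(-3*k^4 + 5*k^3 + 2*k^2 + k - 3)^2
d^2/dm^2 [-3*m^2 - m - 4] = -6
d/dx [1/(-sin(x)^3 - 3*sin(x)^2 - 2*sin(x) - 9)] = (3*sin(x)^2 + 6*sin(x) + 2)*cos(x)/(sin(x)^3 + 3*sin(x)^2 + 2*sin(x) + 9)^2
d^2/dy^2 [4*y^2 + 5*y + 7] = 8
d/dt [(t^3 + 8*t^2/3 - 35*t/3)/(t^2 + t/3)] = (9*t^2 + 6*t + 113)/(9*t^2 + 6*t + 1)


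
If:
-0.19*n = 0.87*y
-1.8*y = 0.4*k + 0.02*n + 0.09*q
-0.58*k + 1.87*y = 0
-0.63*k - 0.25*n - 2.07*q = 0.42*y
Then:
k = 0.00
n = 0.00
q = 0.00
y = 0.00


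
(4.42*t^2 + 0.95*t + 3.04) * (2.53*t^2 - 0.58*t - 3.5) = 11.1826*t^4 - 0.1601*t^3 - 8.3298*t^2 - 5.0882*t - 10.64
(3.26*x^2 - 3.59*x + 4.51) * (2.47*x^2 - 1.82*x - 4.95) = 8.0522*x^4 - 14.8005*x^3 + 1.5365*x^2 + 9.5623*x - 22.3245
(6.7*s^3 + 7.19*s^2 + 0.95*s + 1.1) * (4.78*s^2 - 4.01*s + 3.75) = 32.026*s^5 + 7.5012*s^4 + 0.834099999999999*s^3 + 28.411*s^2 - 0.8485*s + 4.125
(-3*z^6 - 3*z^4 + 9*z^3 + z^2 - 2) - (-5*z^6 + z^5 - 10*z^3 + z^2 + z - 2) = 2*z^6 - z^5 - 3*z^4 + 19*z^3 - z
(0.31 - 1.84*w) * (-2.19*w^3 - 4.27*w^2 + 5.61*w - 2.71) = 4.0296*w^4 + 7.1779*w^3 - 11.6461*w^2 + 6.7255*w - 0.8401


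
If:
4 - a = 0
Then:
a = 4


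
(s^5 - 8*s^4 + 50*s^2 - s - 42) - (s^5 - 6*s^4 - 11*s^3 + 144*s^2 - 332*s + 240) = -2*s^4 + 11*s^3 - 94*s^2 + 331*s - 282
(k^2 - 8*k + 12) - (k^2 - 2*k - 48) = 60 - 6*k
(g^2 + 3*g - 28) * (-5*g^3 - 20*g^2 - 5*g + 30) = -5*g^5 - 35*g^4 + 75*g^3 + 575*g^2 + 230*g - 840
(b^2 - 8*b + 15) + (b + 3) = b^2 - 7*b + 18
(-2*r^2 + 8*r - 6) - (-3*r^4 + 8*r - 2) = 3*r^4 - 2*r^2 - 4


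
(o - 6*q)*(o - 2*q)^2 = o^3 - 10*o^2*q + 28*o*q^2 - 24*q^3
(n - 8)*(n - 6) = n^2 - 14*n + 48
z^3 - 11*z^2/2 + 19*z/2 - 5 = (z - 5/2)*(z - 2)*(z - 1)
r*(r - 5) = r^2 - 5*r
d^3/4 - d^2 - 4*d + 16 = (d/4 + 1)*(d - 4)^2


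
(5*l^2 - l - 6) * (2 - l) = -5*l^3 + 11*l^2 + 4*l - 12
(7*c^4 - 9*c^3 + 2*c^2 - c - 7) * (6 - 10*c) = -70*c^5 + 132*c^4 - 74*c^3 + 22*c^2 + 64*c - 42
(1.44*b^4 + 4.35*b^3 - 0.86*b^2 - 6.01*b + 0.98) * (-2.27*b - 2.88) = -3.2688*b^5 - 14.0217*b^4 - 10.5758*b^3 + 16.1195*b^2 + 15.0842*b - 2.8224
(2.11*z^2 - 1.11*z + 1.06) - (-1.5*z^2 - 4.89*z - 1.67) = 3.61*z^2 + 3.78*z + 2.73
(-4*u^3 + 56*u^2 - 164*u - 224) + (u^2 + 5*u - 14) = -4*u^3 + 57*u^2 - 159*u - 238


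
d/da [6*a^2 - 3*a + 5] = 12*a - 3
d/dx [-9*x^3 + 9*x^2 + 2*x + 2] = -27*x^2 + 18*x + 2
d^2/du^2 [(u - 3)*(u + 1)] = 2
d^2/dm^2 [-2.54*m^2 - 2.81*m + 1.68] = -5.08000000000000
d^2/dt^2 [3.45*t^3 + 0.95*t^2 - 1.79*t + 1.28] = 20.7*t + 1.9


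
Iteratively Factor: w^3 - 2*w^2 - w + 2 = (w - 1)*(w^2 - w - 2) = (w - 2)*(w - 1)*(w + 1)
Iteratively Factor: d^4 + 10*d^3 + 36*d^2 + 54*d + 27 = (d + 3)*(d^3 + 7*d^2 + 15*d + 9) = (d + 1)*(d + 3)*(d^2 + 6*d + 9) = (d + 1)*(d + 3)^2*(d + 3)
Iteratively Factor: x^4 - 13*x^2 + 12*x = (x - 3)*(x^3 + 3*x^2 - 4*x) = (x - 3)*(x + 4)*(x^2 - x) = x*(x - 3)*(x + 4)*(x - 1)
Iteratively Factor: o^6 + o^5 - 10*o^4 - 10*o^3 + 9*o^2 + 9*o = (o + 1)*(o^5 - 10*o^3 + 9*o) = (o + 1)*(o + 3)*(o^4 - 3*o^3 - o^2 + 3*o) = (o + 1)^2*(o + 3)*(o^3 - 4*o^2 + 3*o) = o*(o + 1)^2*(o + 3)*(o^2 - 4*o + 3) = o*(o - 1)*(o + 1)^2*(o + 3)*(o - 3)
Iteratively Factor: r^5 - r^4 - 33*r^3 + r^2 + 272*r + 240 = (r + 3)*(r^4 - 4*r^3 - 21*r^2 + 64*r + 80) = (r - 4)*(r + 3)*(r^3 - 21*r - 20) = (r - 4)*(r + 3)*(r + 4)*(r^2 - 4*r - 5) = (r - 5)*(r - 4)*(r + 3)*(r + 4)*(r + 1)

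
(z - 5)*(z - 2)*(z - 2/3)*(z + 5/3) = z^4 - 6*z^3 + 17*z^2/9 + 160*z/9 - 100/9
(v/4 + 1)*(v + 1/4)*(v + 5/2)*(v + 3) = v^4/4 + 39*v^3/16 + 255*v^2/32 + 299*v/32 + 15/8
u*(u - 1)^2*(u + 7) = u^4 + 5*u^3 - 13*u^2 + 7*u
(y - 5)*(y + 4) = y^2 - y - 20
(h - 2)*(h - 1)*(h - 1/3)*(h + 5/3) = h^4 - 5*h^3/3 - 23*h^2/9 + 13*h/3 - 10/9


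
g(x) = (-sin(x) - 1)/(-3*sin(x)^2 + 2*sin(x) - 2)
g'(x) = (6*sin(x)*cos(x) - 2*cos(x))*(-sin(x) - 1)/(-3*sin(x)^2 + 2*sin(x) - 2)^2 - cos(x)/(-3*sin(x)^2 + 2*sin(x) - 2) = (-3*sin(x)^2 - 6*sin(x) + 4)*cos(x)/(3*sin(x)^2 - 2*sin(x) + 2)^2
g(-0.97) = 0.03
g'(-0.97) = 0.12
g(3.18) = 0.46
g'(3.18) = -0.97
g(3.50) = 0.21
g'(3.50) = -0.57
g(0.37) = 0.82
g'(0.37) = 0.48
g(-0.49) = 0.15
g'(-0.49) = 0.42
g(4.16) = 0.03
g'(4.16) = -0.11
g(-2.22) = 0.04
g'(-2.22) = -0.14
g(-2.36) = 0.06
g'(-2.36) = -0.20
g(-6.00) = 0.76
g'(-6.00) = 0.71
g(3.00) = 0.64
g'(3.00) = -0.97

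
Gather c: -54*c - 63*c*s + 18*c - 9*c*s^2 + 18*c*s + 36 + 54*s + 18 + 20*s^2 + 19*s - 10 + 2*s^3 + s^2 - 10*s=c*(-9*s^2 - 45*s - 36) + 2*s^3 + 21*s^2 + 63*s + 44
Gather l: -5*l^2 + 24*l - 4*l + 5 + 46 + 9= -5*l^2 + 20*l + 60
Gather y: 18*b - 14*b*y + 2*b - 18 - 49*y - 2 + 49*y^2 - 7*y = 20*b + 49*y^2 + y*(-14*b - 56) - 20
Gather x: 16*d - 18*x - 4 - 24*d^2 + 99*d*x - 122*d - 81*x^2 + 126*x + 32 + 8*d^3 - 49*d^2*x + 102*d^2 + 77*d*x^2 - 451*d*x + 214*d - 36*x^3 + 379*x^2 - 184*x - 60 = 8*d^3 + 78*d^2 + 108*d - 36*x^3 + x^2*(77*d + 298) + x*(-49*d^2 - 352*d - 76) - 32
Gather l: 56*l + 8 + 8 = 56*l + 16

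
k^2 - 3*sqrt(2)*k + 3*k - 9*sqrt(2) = (k + 3)*(k - 3*sqrt(2))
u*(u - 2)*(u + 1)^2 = u^4 - 3*u^2 - 2*u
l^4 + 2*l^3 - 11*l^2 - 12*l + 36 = (l - 2)^2*(l + 3)^2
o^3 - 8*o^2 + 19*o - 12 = (o - 4)*(o - 3)*(o - 1)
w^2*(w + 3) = w^3 + 3*w^2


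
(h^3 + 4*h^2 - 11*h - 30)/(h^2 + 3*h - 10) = (h^2 - h - 6)/(h - 2)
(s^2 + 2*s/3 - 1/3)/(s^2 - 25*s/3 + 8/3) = (s + 1)/(s - 8)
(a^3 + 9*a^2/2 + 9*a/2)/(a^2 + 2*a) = (2*a^2 + 9*a + 9)/(2*(a + 2))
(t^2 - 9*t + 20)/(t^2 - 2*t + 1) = (t^2 - 9*t + 20)/(t^2 - 2*t + 1)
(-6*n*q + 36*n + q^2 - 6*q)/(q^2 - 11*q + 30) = (-6*n + q)/(q - 5)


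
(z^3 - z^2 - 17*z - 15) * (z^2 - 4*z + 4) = z^5 - 5*z^4 - 9*z^3 + 49*z^2 - 8*z - 60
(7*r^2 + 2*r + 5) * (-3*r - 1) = -21*r^3 - 13*r^2 - 17*r - 5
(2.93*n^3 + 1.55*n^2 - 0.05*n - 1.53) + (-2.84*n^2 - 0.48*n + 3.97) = 2.93*n^3 - 1.29*n^2 - 0.53*n + 2.44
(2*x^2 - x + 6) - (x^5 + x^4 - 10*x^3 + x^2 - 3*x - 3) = -x^5 - x^4 + 10*x^3 + x^2 + 2*x + 9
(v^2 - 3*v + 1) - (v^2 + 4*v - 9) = 10 - 7*v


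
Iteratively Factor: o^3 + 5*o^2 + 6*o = (o + 3)*(o^2 + 2*o) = o*(o + 3)*(o + 2)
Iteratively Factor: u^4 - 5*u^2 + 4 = (u - 2)*(u^3 + 2*u^2 - u - 2) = (u - 2)*(u + 1)*(u^2 + u - 2) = (u - 2)*(u - 1)*(u + 1)*(u + 2)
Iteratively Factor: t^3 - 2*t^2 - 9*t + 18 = (t - 2)*(t^2 - 9) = (t - 2)*(t + 3)*(t - 3)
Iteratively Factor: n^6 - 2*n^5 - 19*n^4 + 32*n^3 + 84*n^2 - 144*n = (n - 2)*(n^5 - 19*n^3 - 6*n^2 + 72*n) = (n - 4)*(n - 2)*(n^4 + 4*n^3 - 3*n^2 - 18*n) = (n - 4)*(n - 2)*(n + 3)*(n^3 + n^2 - 6*n) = (n - 4)*(n - 2)*(n + 3)^2*(n^2 - 2*n) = n*(n - 4)*(n - 2)*(n + 3)^2*(n - 2)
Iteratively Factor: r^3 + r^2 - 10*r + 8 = (r - 1)*(r^2 + 2*r - 8) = (r - 1)*(r + 4)*(r - 2)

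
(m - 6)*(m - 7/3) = m^2 - 25*m/3 + 14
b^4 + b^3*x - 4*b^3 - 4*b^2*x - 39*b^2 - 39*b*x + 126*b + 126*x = (b - 7)*(b - 3)*(b + 6)*(b + x)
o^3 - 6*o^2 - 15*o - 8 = (o - 8)*(o + 1)^2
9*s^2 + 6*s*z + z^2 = (3*s + z)^2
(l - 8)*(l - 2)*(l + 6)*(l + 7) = l^4 + 3*l^3 - 72*l^2 - 212*l + 672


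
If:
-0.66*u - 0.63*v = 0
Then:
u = -0.954545454545455*v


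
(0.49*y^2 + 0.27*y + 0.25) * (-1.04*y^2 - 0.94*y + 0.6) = -0.5096*y^4 - 0.7414*y^3 - 0.2198*y^2 - 0.073*y + 0.15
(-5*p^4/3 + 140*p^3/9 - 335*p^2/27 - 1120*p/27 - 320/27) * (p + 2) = -5*p^5/3 + 110*p^4/9 + 505*p^3/27 - 1790*p^2/27 - 2560*p/27 - 640/27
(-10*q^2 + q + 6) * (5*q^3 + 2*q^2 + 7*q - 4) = -50*q^5 - 15*q^4 - 38*q^3 + 59*q^2 + 38*q - 24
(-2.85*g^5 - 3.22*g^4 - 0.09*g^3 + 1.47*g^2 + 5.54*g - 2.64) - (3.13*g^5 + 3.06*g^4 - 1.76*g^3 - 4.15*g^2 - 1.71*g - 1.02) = -5.98*g^5 - 6.28*g^4 + 1.67*g^3 + 5.62*g^2 + 7.25*g - 1.62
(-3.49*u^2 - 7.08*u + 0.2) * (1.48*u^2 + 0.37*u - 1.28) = -5.1652*u^4 - 11.7697*u^3 + 2.1436*u^2 + 9.1364*u - 0.256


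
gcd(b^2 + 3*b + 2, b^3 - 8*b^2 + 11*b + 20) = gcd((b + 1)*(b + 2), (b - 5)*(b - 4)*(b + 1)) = b + 1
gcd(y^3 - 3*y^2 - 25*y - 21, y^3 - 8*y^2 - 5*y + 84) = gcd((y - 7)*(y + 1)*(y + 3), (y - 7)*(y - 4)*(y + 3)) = y^2 - 4*y - 21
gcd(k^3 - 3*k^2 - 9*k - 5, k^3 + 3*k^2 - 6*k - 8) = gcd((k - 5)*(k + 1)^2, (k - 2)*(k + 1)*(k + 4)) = k + 1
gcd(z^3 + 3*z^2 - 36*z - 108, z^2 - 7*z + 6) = z - 6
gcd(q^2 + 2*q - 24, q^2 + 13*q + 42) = q + 6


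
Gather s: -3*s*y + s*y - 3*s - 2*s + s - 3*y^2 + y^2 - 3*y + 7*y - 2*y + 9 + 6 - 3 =s*(-2*y - 4) - 2*y^2 + 2*y + 12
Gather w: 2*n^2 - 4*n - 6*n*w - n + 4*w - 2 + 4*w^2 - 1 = 2*n^2 - 5*n + 4*w^2 + w*(4 - 6*n) - 3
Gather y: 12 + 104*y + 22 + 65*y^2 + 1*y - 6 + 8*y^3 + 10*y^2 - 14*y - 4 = 8*y^3 + 75*y^2 + 91*y + 24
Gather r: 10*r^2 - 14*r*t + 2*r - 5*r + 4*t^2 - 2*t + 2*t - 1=10*r^2 + r*(-14*t - 3) + 4*t^2 - 1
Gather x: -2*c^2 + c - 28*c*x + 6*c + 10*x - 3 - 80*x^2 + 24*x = -2*c^2 + 7*c - 80*x^2 + x*(34 - 28*c) - 3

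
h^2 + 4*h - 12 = (h - 2)*(h + 6)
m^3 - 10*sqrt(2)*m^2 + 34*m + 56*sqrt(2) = (m - 7*sqrt(2))*(m - 4*sqrt(2))*(m + sqrt(2))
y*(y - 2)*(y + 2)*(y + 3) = y^4 + 3*y^3 - 4*y^2 - 12*y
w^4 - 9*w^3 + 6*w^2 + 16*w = w*(w - 8)*(w - 2)*(w + 1)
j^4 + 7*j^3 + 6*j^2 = j^2*(j + 1)*(j + 6)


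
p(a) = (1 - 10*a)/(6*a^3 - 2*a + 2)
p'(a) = (1 - 10*a)*(2 - 18*a^2)/(6*a^3 - 2*a + 2)^2 - 10/(6*a^3 - 2*a + 2)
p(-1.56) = -0.94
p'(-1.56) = -1.66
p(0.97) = -1.57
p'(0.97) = 2.43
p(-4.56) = -0.08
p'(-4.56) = -0.04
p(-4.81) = -0.07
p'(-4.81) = -0.03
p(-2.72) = -0.25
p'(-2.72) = -0.20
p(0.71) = -2.24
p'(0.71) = 2.13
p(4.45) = -0.08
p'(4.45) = 0.04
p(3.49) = -0.14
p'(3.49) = 0.08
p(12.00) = -0.01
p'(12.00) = 0.00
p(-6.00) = -0.05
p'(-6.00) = -0.02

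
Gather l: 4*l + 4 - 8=4*l - 4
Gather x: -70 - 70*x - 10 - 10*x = -80*x - 80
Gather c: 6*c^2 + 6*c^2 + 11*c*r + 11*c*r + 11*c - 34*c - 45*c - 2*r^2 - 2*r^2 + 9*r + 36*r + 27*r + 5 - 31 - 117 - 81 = 12*c^2 + c*(22*r - 68) - 4*r^2 + 72*r - 224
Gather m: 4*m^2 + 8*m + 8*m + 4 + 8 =4*m^2 + 16*m + 12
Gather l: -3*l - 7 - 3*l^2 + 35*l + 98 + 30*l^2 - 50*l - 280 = 27*l^2 - 18*l - 189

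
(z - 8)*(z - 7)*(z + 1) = z^3 - 14*z^2 + 41*z + 56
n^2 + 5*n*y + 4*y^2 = (n + y)*(n + 4*y)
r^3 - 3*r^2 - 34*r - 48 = (r - 8)*(r + 2)*(r + 3)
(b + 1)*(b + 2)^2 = b^3 + 5*b^2 + 8*b + 4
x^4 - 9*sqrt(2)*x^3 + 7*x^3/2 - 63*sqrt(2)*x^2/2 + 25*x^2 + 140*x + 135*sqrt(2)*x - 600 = (x - 5/2)*(x + 6)*(x - 5*sqrt(2))*(x - 4*sqrt(2))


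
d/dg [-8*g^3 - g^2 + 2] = 2*g*(-12*g - 1)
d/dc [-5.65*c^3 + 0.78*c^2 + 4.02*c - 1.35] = -16.95*c^2 + 1.56*c + 4.02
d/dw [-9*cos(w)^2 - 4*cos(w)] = 2*(9*cos(w) + 2)*sin(w)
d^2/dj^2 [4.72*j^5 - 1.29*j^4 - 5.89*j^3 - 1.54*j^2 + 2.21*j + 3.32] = 94.4*j^3 - 15.48*j^2 - 35.34*j - 3.08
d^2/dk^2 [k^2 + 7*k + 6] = 2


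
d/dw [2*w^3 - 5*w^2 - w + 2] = 6*w^2 - 10*w - 1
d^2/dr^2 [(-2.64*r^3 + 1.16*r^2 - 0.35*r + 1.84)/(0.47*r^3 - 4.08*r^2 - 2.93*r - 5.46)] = (1.77635683940025e-15*r^7 - 9.61243999999999*r^6 - 22.2771540000001*r^5 - 62.808168*r^4 + 17.1635179999998*r^3 - 250.656648*r^2 - 265.12704*r + 29.97518)/(0.103823*r^9 - 2.703816*r^8 + 21.529713*r^7 - 37.824246*r^6 - 71.396571*r^5 - 332.633412*r^4 - 374.745545*r^3 - 505.514646*r^2 - 262.043964*r - 162.771336)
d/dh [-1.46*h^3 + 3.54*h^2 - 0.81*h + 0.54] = -4.38*h^2 + 7.08*h - 0.81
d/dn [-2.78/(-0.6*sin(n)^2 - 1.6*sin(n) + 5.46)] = -(3.336*sin(n) + 4.448)*cos(n)/(0.6*sin(n)^2 + 1.6*sin(n) - 5.46)^2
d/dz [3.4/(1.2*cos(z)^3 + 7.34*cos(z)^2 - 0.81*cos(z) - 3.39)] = (12.24*cos(z)^2 + 49.912*cos(z) - 2.754)*sin(z)/(1.2*cos(z)^3 + 7.34*cos(z)^2 - 0.81*cos(z) - 3.39)^2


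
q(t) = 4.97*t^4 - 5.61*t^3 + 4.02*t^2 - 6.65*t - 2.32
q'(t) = 19.88*t^3 - 16.83*t^2 + 8.04*t - 6.65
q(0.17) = -3.36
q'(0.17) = -5.67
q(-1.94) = 137.07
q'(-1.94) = -230.74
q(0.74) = -5.82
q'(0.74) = -1.86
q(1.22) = -3.63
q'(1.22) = 14.21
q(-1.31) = 40.54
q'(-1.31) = -90.76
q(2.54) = 121.66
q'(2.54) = 230.97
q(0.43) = -4.71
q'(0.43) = -4.72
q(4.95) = 2366.69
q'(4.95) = 2031.96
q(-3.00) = 607.85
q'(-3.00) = -719.00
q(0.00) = -2.32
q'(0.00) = -6.65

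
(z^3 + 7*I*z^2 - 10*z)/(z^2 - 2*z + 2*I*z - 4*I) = z*(z + 5*I)/(z - 2)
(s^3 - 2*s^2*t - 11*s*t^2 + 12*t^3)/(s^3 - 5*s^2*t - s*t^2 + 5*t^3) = (s^2 - s*t - 12*t^2)/(s^2 - 4*s*t - 5*t^2)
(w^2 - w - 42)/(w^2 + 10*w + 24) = (w - 7)/(w + 4)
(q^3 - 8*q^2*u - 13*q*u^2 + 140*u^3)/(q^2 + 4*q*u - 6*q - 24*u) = (q^2 - 12*q*u + 35*u^2)/(q - 6)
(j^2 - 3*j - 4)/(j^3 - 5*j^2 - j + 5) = (j - 4)/(j^2 - 6*j + 5)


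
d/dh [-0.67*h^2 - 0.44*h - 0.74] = -1.34*h - 0.44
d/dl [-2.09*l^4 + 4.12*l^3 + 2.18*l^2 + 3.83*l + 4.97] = -8.36*l^3 + 12.36*l^2 + 4.36*l + 3.83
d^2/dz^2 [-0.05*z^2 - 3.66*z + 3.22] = -0.100000000000000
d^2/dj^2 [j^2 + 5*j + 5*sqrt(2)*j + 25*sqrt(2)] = 2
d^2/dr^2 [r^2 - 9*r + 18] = 2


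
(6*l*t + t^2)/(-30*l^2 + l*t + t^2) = t/(-5*l + t)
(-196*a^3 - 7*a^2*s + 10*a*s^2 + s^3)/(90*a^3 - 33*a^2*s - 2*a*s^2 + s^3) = (-196*a^3 - 7*a^2*s + 10*a*s^2 + s^3)/(90*a^3 - 33*a^2*s - 2*a*s^2 + s^3)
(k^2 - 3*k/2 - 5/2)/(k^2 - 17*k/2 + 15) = (k + 1)/(k - 6)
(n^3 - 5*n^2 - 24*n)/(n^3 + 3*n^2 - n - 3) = n*(n - 8)/(n^2 - 1)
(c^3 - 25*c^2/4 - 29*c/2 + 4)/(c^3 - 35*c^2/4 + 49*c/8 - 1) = 2*(c + 2)/(2*c - 1)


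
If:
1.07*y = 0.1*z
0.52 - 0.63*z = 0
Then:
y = 0.08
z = 0.83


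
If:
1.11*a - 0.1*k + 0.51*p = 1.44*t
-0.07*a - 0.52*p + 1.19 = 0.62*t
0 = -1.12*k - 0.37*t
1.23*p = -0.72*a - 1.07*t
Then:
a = -7.40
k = 1.07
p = 7.15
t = -3.24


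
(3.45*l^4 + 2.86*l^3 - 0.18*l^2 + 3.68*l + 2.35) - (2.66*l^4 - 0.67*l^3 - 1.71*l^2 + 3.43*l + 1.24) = 0.79*l^4 + 3.53*l^3 + 1.53*l^2 + 0.25*l + 1.11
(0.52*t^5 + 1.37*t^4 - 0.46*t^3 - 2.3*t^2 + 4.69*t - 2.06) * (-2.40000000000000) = -1.248*t^5 - 3.288*t^4 + 1.104*t^3 + 5.52*t^2 - 11.256*t + 4.944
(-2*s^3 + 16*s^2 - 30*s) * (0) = 0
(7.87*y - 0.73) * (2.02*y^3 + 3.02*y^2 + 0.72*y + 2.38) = 15.8974*y^4 + 22.2928*y^3 + 3.4618*y^2 + 18.205*y - 1.7374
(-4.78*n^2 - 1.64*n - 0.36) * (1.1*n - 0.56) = -5.258*n^3 + 0.8728*n^2 + 0.5224*n + 0.2016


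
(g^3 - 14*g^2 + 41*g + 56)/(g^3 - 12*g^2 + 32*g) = (g^2 - 6*g - 7)/(g*(g - 4))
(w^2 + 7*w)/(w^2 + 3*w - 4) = w*(w + 7)/(w^2 + 3*w - 4)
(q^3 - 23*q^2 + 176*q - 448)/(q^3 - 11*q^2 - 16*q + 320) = (q - 7)/(q + 5)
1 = 1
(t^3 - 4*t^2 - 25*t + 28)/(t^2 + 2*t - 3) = (t^2 - 3*t - 28)/(t + 3)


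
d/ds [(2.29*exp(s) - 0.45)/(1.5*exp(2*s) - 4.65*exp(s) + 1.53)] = (-3.435*exp(2*s) + 1.35*exp(s) + 1.4112)*exp(s)/(2.25*exp(4*s) - 13.95*exp(3*s) + 26.2125*exp(2*s) - 14.229*exp(s) + 2.3409)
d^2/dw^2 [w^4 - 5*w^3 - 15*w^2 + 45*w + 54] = 12*w^2 - 30*w - 30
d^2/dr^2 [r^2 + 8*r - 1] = 2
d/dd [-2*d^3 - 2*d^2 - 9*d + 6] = -6*d^2 - 4*d - 9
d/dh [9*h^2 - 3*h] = 18*h - 3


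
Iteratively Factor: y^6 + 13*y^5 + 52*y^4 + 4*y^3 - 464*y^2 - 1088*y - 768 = (y + 4)*(y^5 + 9*y^4 + 16*y^3 - 60*y^2 - 224*y - 192) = (y + 4)^2*(y^4 + 5*y^3 - 4*y^2 - 44*y - 48) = (y + 4)^3*(y^3 + y^2 - 8*y - 12) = (y + 2)*(y + 4)^3*(y^2 - y - 6) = (y + 2)^2*(y + 4)^3*(y - 3)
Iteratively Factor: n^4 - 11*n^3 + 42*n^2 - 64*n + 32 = (n - 4)*(n^3 - 7*n^2 + 14*n - 8) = (n - 4)*(n - 1)*(n^2 - 6*n + 8) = (n - 4)^2*(n - 1)*(n - 2)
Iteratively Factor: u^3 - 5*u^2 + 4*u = (u - 1)*(u^2 - 4*u) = (u - 4)*(u - 1)*(u)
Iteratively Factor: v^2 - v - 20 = (v + 4)*(v - 5)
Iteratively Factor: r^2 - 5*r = (r - 5)*(r)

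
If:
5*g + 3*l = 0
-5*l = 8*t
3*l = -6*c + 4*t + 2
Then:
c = 22*t/15 + 1/3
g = 24*t/25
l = -8*t/5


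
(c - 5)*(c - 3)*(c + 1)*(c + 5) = c^4 - 2*c^3 - 28*c^2 + 50*c + 75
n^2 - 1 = (n - 1)*(n + 1)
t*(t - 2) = t^2 - 2*t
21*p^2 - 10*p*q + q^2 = (-7*p + q)*(-3*p + q)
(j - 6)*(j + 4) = j^2 - 2*j - 24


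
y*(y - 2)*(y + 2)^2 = y^4 + 2*y^3 - 4*y^2 - 8*y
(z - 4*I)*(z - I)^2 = z^3 - 6*I*z^2 - 9*z + 4*I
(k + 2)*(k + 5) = k^2 + 7*k + 10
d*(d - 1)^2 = d^3 - 2*d^2 + d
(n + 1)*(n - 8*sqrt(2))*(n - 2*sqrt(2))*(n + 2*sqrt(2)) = n^4 - 8*sqrt(2)*n^3 + n^3 - 8*sqrt(2)*n^2 - 8*n^2 - 8*n + 64*sqrt(2)*n + 64*sqrt(2)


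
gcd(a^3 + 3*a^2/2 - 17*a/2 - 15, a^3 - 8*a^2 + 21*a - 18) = a - 3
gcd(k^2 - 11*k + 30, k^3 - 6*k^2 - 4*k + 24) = k - 6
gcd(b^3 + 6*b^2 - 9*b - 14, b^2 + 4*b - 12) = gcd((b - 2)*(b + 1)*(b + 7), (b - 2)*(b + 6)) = b - 2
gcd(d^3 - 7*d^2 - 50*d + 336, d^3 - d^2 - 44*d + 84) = d^2 + d - 42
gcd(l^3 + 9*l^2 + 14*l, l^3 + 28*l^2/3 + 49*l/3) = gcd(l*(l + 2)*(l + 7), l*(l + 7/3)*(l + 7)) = l^2 + 7*l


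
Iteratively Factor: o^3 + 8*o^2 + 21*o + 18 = (o + 2)*(o^2 + 6*o + 9) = (o + 2)*(o + 3)*(o + 3)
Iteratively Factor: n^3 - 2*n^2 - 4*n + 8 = (n - 2)*(n^2 - 4) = (n - 2)^2*(n + 2)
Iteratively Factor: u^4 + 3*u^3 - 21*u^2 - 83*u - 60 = (u + 3)*(u^3 - 21*u - 20) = (u + 1)*(u + 3)*(u^2 - u - 20) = (u + 1)*(u + 3)*(u + 4)*(u - 5)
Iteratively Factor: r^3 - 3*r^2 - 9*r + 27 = (r - 3)*(r^2 - 9) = (r - 3)*(r + 3)*(r - 3)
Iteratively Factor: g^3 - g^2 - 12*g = (g)*(g^2 - g - 12) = g*(g - 4)*(g + 3)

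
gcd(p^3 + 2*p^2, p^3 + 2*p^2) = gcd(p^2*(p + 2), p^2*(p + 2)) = p^3 + 2*p^2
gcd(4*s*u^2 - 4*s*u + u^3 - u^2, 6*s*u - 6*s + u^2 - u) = u - 1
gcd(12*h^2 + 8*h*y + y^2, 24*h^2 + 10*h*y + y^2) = 6*h + y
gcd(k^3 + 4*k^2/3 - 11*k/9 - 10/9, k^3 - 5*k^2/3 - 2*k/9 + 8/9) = k^2 - k/3 - 2/3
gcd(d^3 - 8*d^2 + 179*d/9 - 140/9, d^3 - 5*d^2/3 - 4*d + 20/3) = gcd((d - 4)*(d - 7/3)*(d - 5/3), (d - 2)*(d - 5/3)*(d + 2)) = d - 5/3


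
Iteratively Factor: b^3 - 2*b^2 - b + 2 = (b - 1)*(b^2 - b - 2) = (b - 1)*(b + 1)*(b - 2)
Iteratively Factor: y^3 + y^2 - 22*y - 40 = (y + 4)*(y^2 - 3*y - 10) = (y + 2)*(y + 4)*(y - 5)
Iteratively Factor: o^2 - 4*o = (o - 4)*(o)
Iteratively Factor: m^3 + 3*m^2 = (m)*(m^2 + 3*m) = m^2*(m + 3)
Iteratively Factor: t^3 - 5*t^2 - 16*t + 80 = (t + 4)*(t^2 - 9*t + 20) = (t - 5)*(t + 4)*(t - 4)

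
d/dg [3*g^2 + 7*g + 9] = 6*g + 7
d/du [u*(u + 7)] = 2*u + 7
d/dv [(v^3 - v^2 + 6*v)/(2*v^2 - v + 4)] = (2*v^4 - 2*v^3 + v^2 - 8*v + 24)/(4*v^4 - 4*v^3 + 17*v^2 - 8*v + 16)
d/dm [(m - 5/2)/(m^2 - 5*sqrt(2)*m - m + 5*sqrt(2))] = (m^2 - 5*sqrt(2)*m - m + (2*m - 5)*(-2*m + 1 + 5*sqrt(2))/2 + 5*sqrt(2))/(m^2 - 5*sqrt(2)*m - m + 5*sqrt(2))^2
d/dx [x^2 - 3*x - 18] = 2*x - 3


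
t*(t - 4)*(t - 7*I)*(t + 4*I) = t^4 - 4*t^3 - 3*I*t^3 + 28*t^2 + 12*I*t^2 - 112*t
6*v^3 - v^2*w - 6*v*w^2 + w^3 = (-6*v + w)*(-v + w)*(v + w)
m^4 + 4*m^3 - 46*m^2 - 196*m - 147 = (m - 7)*(m + 1)*(m + 3)*(m + 7)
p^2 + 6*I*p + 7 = (p - I)*(p + 7*I)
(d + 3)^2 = d^2 + 6*d + 9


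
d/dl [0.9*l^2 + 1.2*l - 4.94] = 1.8*l + 1.2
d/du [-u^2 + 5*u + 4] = 5 - 2*u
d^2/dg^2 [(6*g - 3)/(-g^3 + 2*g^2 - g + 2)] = 6*(-(2*g - 1)*(3*g^2 - 4*g + 1)^2 + (6*g^2 - 8*g + (2*g - 1)*(3*g - 2) + 2)*(g^3 - 2*g^2 + g - 2))/(g^3 - 2*g^2 + g - 2)^3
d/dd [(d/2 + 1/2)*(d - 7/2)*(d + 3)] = 3*d^2/2 + d/2 - 11/2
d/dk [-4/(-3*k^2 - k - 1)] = 4*(-6*k - 1)/(3*k^2 + k + 1)^2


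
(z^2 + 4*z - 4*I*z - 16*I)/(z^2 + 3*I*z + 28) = (z + 4)/(z + 7*I)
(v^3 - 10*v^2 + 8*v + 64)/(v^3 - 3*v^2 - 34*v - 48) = (v - 4)/(v + 3)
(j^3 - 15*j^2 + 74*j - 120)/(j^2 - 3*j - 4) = (j^2 - 11*j + 30)/(j + 1)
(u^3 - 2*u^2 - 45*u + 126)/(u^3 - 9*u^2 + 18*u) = (u + 7)/u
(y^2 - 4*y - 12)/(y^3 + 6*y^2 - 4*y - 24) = (y - 6)/(y^2 + 4*y - 12)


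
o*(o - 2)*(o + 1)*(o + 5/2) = o^4 + 3*o^3/2 - 9*o^2/2 - 5*o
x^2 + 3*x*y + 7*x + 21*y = (x + 7)*(x + 3*y)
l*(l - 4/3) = l^2 - 4*l/3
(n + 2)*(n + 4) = n^2 + 6*n + 8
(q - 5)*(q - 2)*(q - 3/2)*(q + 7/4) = q^4 - 27*q^3/4 + 45*q^2/8 + 167*q/8 - 105/4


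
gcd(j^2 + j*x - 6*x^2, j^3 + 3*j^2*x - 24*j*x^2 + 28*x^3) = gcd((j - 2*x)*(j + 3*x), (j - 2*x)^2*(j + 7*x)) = -j + 2*x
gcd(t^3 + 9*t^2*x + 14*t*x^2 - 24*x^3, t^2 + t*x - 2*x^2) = -t + x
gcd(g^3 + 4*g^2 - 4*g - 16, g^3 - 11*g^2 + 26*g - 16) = g - 2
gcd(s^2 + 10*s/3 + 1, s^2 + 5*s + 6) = s + 3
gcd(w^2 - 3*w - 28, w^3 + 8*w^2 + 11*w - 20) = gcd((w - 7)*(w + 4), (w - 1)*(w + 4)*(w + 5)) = w + 4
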